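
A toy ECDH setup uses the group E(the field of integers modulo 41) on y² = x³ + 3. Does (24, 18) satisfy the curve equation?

no

y² = 18² ≡ 37; x³ + 0x + 3 = 13827 ≡ 10 (mod 41). 37 ≠ 10.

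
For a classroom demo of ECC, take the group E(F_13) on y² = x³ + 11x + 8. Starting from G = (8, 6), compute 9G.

(4, 5)

Double-and-add on 9 = (1001)₂. Start with G = (8, 6) for the leading 1-bit.
double: tangent at (8, 6): λ = (3·8² + 11)/(2·6) ≡ 8/12. 12⁻¹ ≡ 12 (mod 13), so λ ≡ 8·12 ≡ 5.
  x = λ² - 8 - 8 = 25 - 16 ≡ 9; y = λ·(8 - 9) - 6 ≡ 2. → (9, 2)
double: tangent at (9, 2): λ = (3·9² + 11)/(2·2) ≡ 7/4. 4⁻¹ ≡ 10 (mod 13) since 4·10 = 40 ≡ 1, so λ ≡ 7·10 ≡ 5.
  x = λ² - 9 - 9 = 25 - 18 ≡ 7; y = λ·(9 - 7) - 2 ≡ 8. → (7, 8)
double: tangent at (7, 8): λ = (3·7² + 11)/(2·8) ≡ 2/3. 3⁻¹ ≡ 9 (mod 13), so λ ≡ 2·9 ≡ 5.
  x = λ² - 7 - 7 = 25 - 14 ≡ 11; y = λ·(7 - 11) - 8 ≡ 11. → (11, 11)
add G: (11, 11) + (8, 6). λ = (6 - 11)/(8 - 11) ≡ 8/10 mod 13. 10⁻¹ ≡ 4 (mod 13), so λ ≡ 6.
  x = λ² - 11 - 8 = 36 - 19 ≡ 4; y = λ·(11 - 4) - 11 ≡ 5. → (4, 5)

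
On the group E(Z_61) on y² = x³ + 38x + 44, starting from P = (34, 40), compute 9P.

Double-and-add on 9 = (1001)₂. Start with P = (34, 40) for the leading 1-bit.
double: tangent at (34, 40): λ = (3·34² + 38)/(2·40) ≡ 29/19. 19⁻¹ ≡ 45 (mod 61), so λ ≡ 29·45 ≡ 24.
  x = λ² - 34 - 34 = 576 - 68 ≡ 20; y = λ·(34 - 20) - 40 ≡ 52. → (20, 52)
double: tangent at (20, 52): λ = (3·20² + 38)/(2·52) ≡ 18/43. 43⁻¹ ≡ 44 (mod 61) since 43·44 = 1892 ≡ 1, so λ ≡ 18·44 ≡ 60.
  x = λ² - 20 - 20 = 3600 - 40 ≡ 22; y = λ·(20 - 22) - 52 ≡ 11. → (22, 11)
double: tangent at (22, 11): λ = (3·22² + 38)/(2·11) ≡ 26/22. 22⁻¹ ≡ 25 (mod 61) since 22·25 = 550 ≡ 1, so λ ≡ 26·25 ≡ 40.
  x = λ² - 22 - 22 = 1600 - 44 ≡ 31; y = λ·(22 - 31) - 11 ≡ 56. → (31, 56)
add P: (31, 56) + (34, 40). λ = (40 - 56)/(34 - 31) ≡ 45/3 mod 61. 3⁻¹ ≡ 41 (mod 61) since 3·41 = 123 ≡ 1, so λ ≡ 15.
  x = λ² - 31 - 34 = 225 - 65 ≡ 38; y = λ·(31 - 38) - 56 ≡ 22. → (38, 22)

(38, 22)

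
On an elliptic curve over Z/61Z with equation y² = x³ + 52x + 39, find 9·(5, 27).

Write G = (5, 27).
Double-and-add on 9 = (1001)₂. Start with G = (5, 27) for the leading 1-bit.
double: tangent at (5, 27): λ = (3·5² + 52)/(2·27) ≡ 5/54. 54⁻¹ ≡ 26 (mod 61), so λ ≡ 5·26 ≡ 8.
  x = λ² - 5 - 5 = 64 - 10 ≡ 54; y = λ·(5 - 54) - 27 ≡ 8. → (54, 8)
double: tangent at (54, 8): λ = (3·54² + 52)/(2·8) ≡ 16/16. 16⁻¹ ≡ 42 (mod 61), so λ ≡ 16·42 ≡ 1.
  x = λ² - 54 - 54 = 1 - 108 ≡ 15; y = λ·(54 - 15) - 8 ≡ 31. → (15, 31)
double: tangent at (15, 31): λ = (3·15² + 52)/(2·31) ≡ 56/1. 1⁻¹ ≡ 1 (mod 61), so λ ≡ 56·1 ≡ 56.
  x = λ² - 15 - 15 = 3136 - 30 ≡ 56; y = λ·(15 - 56) - 31 ≡ 52. → (56, 52)
add G: (56, 52) + (5, 27). λ = (27 - 52)/(5 - 56) ≡ 36/10 mod 61. 10⁻¹ ≡ 55 (mod 61) since 10·55 = 550 ≡ 1, so λ ≡ 28.
  x = λ² - 56 - 5 = 784 - 61 ≡ 52; y = λ·(56 - 52) - 52 ≡ 60. → (52, 60)

(52, 60)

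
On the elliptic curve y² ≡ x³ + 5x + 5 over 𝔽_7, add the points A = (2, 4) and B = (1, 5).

(2, 4) + (1, 5). λ = (5 - 4)/(1 - 2) ≡ 1/6 mod 7. 6⁻¹ ≡ 6 (mod 7), so λ ≡ 6.
  x = λ² - 2 - 1 = 36 - 3 ≡ 5; y = λ·(2 - 5) - 4 ≡ 6. → (5, 6)

(5, 6)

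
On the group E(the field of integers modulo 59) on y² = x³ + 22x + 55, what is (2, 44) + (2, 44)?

(18, 41)

tangent at (2, 44): λ = (3·2² + 22)/(2·44) ≡ 34/29. 29⁻¹ ≡ 57 (mod 59) since 29·57 = 1653 ≡ 1, so λ ≡ 34·57 ≡ 50.
  x = λ² - 2 - 2 = 2500 - 4 ≡ 18; y = λ·(2 - 18) - 44 ≡ 41. → (18, 41)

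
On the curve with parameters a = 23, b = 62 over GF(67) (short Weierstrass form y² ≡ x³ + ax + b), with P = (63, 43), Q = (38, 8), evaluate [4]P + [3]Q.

First 4P:
Double-and-add on 4 = (100)₂. Start with P = (63, 43) for the leading 1-bit.
double: tangent at (63, 43): λ = (3·63² + 23)/(2·43) ≡ 4/19. 19⁻¹ ≡ 60 (mod 67), so λ ≡ 4·60 ≡ 39.
  x = λ² - 63 - 63 = 1521 - 126 ≡ 55; y = λ·(63 - 55) - 43 ≡ 1. → (55, 1)
double: tangent at (55, 1): λ = (3·55² + 23)/(2·1) ≡ 53/2. 2⁻¹ ≡ 34 (mod 67), so λ ≡ 53·34 ≡ 60.
  x = λ² - 55 - 55 = 3600 - 110 ≡ 6; y = λ·(55 - 6) - 1 ≡ 58. → (6, 58)
4P = (6, 58).
Next 3Q:
Repeated addition: build up to 3Q.
2Q: tangent at (38, 8): λ = (3·38² + 23)/(2·8) ≡ 0/16. 16⁻¹ ≡ 21 (mod 67), so λ ≡ 0·21 ≡ 0.
  x = λ² - 38 - 38 = 0 - 76 ≡ 58; y = λ·(38 - 58) - 8 ≡ 59. → (58, 59)
3Q: (58, 59) + (38, 8). λ = (8 - 59)/(38 - 58) ≡ 16/47 mod 67. 47⁻¹ ≡ 10 (mod 67), so λ ≡ 26.
  x = λ² - 58 - 38 = 676 - 96 ≡ 44; y = λ·(58 - 44) - 59 ≡ 37. → (44, 37)
3Q = (44, 37).
Finally 4P + 3Q:
(6, 58) + (44, 37). λ = (37 - 58)/(44 - 6) ≡ 46/38 mod 67. 38⁻¹ ≡ 30 (mod 67) since 38·30 = 1140 ≡ 1, so λ ≡ 40.
  x = λ² - 6 - 44 = 1600 - 50 ≡ 9; y = λ·(6 - 9) - 58 ≡ 23. → (9, 23)

(9, 23)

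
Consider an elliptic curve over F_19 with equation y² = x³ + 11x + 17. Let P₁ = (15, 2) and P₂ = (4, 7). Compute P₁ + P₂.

(15, 2) + (4, 7). λ = (7 - 2)/(4 - 15) ≡ 5/8 mod 19. 8⁻¹ ≡ 12 (mod 19), so λ ≡ 3.
  x = λ² - 15 - 4 = 9 - 19 ≡ 9; y = λ·(15 - 9) - 2 ≡ 16. → (9, 16)

(9, 16)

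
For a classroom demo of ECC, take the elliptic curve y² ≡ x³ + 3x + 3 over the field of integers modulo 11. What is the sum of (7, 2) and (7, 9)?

O

The two points share x = 7 and their y-coordinates satisfy 2 + 9 ≡ 0 (mod 11), so they are inverses. Their sum is the point at infinity.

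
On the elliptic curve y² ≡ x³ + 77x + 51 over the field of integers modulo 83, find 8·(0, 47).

(79, 29)

Write G = (0, 47).
Double-and-add on 8 = (1000)₂. Start with G = (0, 47) for the leading 1-bit.
double: tangent at (0, 47): λ = (3·0² + 77)/(2·47) ≡ 77/11. 11⁻¹ ≡ 68 (mod 83) since 11·68 = 748 ≡ 1, so λ ≡ 77·68 ≡ 7.
  x = λ² - 0 - 0 = 49 - 0 ≡ 49; y = λ·(0 - 49) - 47 ≡ 25. → (49, 25)
double: tangent at (49, 25): λ = (3·49² + 77)/(2·25) ≡ 59/50. 50⁻¹ ≡ 5 (mod 83) since 50·5 = 250 ≡ 1, so λ ≡ 59·5 ≡ 46.
  x = λ² - 49 - 49 = 2116 - 98 ≡ 26; y = λ·(49 - 26) - 25 ≡ 37. → (26, 37)
double: tangent at (26, 37): λ = (3·26² + 77)/(2·37) ≡ 30/74. 74⁻¹ ≡ 46 (mod 83) since 74·46 = 3404 ≡ 1, so λ ≡ 30·46 ≡ 52.
  x = λ² - 26 - 26 = 2704 - 52 ≡ 79; y = λ·(26 - 79) - 37 ≡ 29. → (79, 29)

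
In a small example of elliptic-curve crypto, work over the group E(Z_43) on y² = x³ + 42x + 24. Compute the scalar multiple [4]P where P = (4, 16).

Double-and-add on 4 = (100)₂. Start with P = (4, 16) for the leading 1-bit.
double: tangent at (4, 16): λ = (3·4² + 42)/(2·16) ≡ 4/32. 32⁻¹ ≡ 39 (mod 43), so λ ≡ 4·39 ≡ 27.
  x = λ² - 4 - 4 = 729 - 8 ≡ 33; y = λ·(4 - 33) - 16 ≡ 18. → (33, 18)
double: tangent at (33, 18): λ = (3·33² + 42)/(2·18) ≡ 41/36. 36⁻¹ ≡ 6 (mod 43), so λ ≡ 41·6 ≡ 31.
  x = λ² - 33 - 33 = 961 - 66 ≡ 35; y = λ·(33 - 35) - 18 ≡ 6. → (35, 6)

(35, 6)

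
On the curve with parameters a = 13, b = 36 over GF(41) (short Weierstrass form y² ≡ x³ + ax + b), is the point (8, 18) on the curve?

y² = 18² ≡ 37; x³ + 13x + 36 = 652 ≡ 37 (mod 41). 37 = 37.

yes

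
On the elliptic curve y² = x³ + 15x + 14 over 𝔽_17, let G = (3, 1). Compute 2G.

tangent at (3, 1): λ = (3·3² + 15)/(2·1) ≡ 8/2. 2⁻¹ ≡ 9 (mod 17), so λ ≡ 8·9 ≡ 4.
  x = λ² - 3 - 3 = 16 - 6 ≡ 10; y = λ·(3 - 10) - 1 ≡ 5. → (10, 5)

(10, 5)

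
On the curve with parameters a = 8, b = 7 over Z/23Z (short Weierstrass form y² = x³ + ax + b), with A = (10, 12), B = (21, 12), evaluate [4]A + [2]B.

First 4A:
Repeated addition: build up to 4A.
2A: tangent at (10, 12): λ = (3·10² + 8)/(2·12) ≡ 9/1. 1⁻¹ ≡ 1 (mod 23), so λ ≡ 9·1 ≡ 9.
  x = λ² - 10 - 10 = 81 - 20 ≡ 15; y = λ·(10 - 15) - 12 ≡ 12. → (15, 12)
3A: (15, 12) + (10, 12). λ = (12 - 12)/(10 - 15) ≡ 0/18 mod 23. 18⁻¹ ≡ 9 (mod 23), so λ ≡ 0.
  x = λ² - 15 - 10 = 0 - 25 ≡ 21; y = λ·(15 - 21) - 12 ≡ 11. → (21, 11)
4A: (21, 11) + (10, 12). λ = (12 - 11)/(10 - 21) ≡ 1/12 mod 23. 12⁻¹ ≡ 2 (mod 23) since 12·2 = 24 ≡ 1, so λ ≡ 2.
  x = λ² - 21 - 10 = 4 - 31 ≡ 19; y = λ·(21 - 19) - 11 ≡ 16. → (19, 16)
4A = (19, 16).
Next 2B:
Repeated addition: build up to 2B.
2B: tangent at (21, 12): λ = (3·21² + 8)/(2·12) ≡ 20/1. 1⁻¹ ≡ 1 (mod 23), so λ ≡ 20·1 ≡ 20.
  x = λ² - 21 - 21 = 400 - 42 ≡ 13; y = λ·(21 - 13) - 12 ≡ 10. → (13, 10)
2B = (13, 10).
Finally 4A + 2B:
(19, 16) + (13, 10). λ = (10 - 16)/(13 - 19) ≡ 17/17 mod 23. 17⁻¹ ≡ 19 (mod 23), so λ ≡ 1.
  x = λ² - 19 - 13 = 1 - 32 ≡ 15; y = λ·(19 - 15) - 16 ≡ 11. → (15, 11)

(15, 11)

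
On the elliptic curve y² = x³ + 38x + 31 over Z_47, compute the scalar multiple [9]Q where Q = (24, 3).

Double-and-add on 9 = (1001)₂. Start with Q = (24, 3) for the leading 1-bit.
double: tangent at (24, 3): λ = (3·24² + 38)/(2·3) ≡ 27/6. 6⁻¹ ≡ 8 (mod 47) since 6·8 = 48 ≡ 1, so λ ≡ 27·8 ≡ 28.
  x = λ² - 24 - 24 = 784 - 48 ≡ 31; y = λ·(24 - 31) - 3 ≡ 36. → (31, 36)
double: tangent at (31, 36): λ = (3·31² + 38)/(2·36) ≡ 7/25. 25⁻¹ ≡ 32 (mod 47), so λ ≡ 7·32 ≡ 36.
  x = λ² - 31 - 31 = 1296 - 62 ≡ 12; y = λ·(31 - 12) - 36 ≡ 37. → (12, 37)
double: tangent at (12, 37): λ = (3·12² + 38)/(2·37) ≡ 0/27. 27⁻¹ ≡ 7 (mod 47), so λ ≡ 0·7 ≡ 0.
  x = λ² - 12 - 12 = 0 - 24 ≡ 23; y = λ·(12 - 23) - 37 ≡ 10. → (23, 10)
add Q: (23, 10) + (24, 3). λ = (3 - 10)/(24 - 23) ≡ 40/1 mod 47. 1⁻¹ ≡ 1 (mod 47), so λ ≡ 40.
  x = λ² - 23 - 24 = 1600 - 47 ≡ 2; y = λ·(23 - 2) - 10 ≡ 31. → (2, 31)

(2, 31)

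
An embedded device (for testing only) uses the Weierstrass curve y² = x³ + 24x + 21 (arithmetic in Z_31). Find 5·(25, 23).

Write Q = (25, 23).
Double-and-add on 5 = (101)₂. Start with Q = (25, 23) for the leading 1-bit.
double: tangent at (25, 23): λ = (3·25² + 24)/(2·23) ≡ 8/15. 15⁻¹ ≡ 29 (mod 31), so λ ≡ 8·29 ≡ 15.
  x = λ² - 25 - 25 = 225 - 50 ≡ 20; y = λ·(25 - 20) - 23 ≡ 21. → (20, 21)
double: tangent at (20, 21): λ = (3·20² + 24)/(2·21) ≡ 15/11. 11⁻¹ ≡ 17 (mod 31) since 11·17 = 187 ≡ 1, so λ ≡ 15·17 ≡ 7.
  x = λ² - 20 - 20 = 49 - 40 ≡ 9; y = λ·(20 - 9) - 21 ≡ 25. → (9, 25)
add Q: (9, 25) + (25, 23). λ = (23 - 25)/(25 - 9) ≡ 29/16 mod 31. 16⁻¹ ≡ 2 (mod 31) since 16·2 = 32 ≡ 1, so λ ≡ 27.
  x = λ² - 9 - 25 = 729 - 34 ≡ 13; y = λ·(9 - 13) - 25 ≡ 22. → (13, 22)

(13, 22)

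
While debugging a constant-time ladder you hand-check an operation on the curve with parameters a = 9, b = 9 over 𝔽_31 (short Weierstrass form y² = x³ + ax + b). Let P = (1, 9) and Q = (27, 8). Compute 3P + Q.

First 3P:
Repeated addition: build up to 3P.
2P: tangent at (1, 9): λ = (3·1² + 9)/(2·9) ≡ 12/18. 18⁻¹ ≡ 19 (mod 31) since 18·19 = 342 ≡ 1, so λ ≡ 12·19 ≡ 11.
  x = λ² - 1 - 1 = 121 - 2 ≡ 26; y = λ·(1 - 26) - 9 ≡ 26. → (26, 26)
3P: (26, 26) + (1, 9). λ = (9 - 26)/(1 - 26) ≡ 14/6 mod 31. 6⁻¹ ≡ 26 (mod 31) since 6·26 = 156 ≡ 1, so λ ≡ 23.
  x = λ² - 26 - 1 = 529 - 27 ≡ 6; y = λ·(26 - 6) - 26 ≡ 0. → (6, 0)
3P = (6, 0).
Finally 3P + Q:
(6, 0) + (27, 8). λ = (8 - 0)/(27 - 6) ≡ 8/21 mod 31. 21⁻¹ ≡ 3 (mod 31) since 21·3 = 63 ≡ 1, so λ ≡ 24.
  x = λ² - 6 - 27 = 576 - 33 ≡ 16; y = λ·(6 - 16) - 0 ≡ 8. → (16, 8)

(16, 8)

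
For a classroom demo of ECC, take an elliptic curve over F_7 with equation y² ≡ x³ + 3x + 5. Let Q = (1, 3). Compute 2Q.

(6, 6)

tangent at (1, 3): λ = (3·1² + 3)/(2·3) ≡ 6/6. 6⁻¹ ≡ 6 (mod 7), so λ ≡ 6·6 ≡ 1.
  x = λ² - 1 - 1 = 1 - 2 ≡ 6; y = λ·(1 - 6) - 3 ≡ 6. → (6, 6)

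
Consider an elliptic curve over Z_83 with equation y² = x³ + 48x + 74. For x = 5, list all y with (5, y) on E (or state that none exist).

none

x³ + 48x + 74 = 439 ≡ 24 (mod 83).
24 is a non-residue mod 83; no y exists.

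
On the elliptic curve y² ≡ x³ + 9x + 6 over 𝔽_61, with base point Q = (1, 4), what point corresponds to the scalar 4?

Repeated addition: build up to 4Q.
2Q: tangent at (1, 4): λ = (3·1² + 9)/(2·4) ≡ 12/8. 8⁻¹ ≡ 23 (mod 61) since 8·23 = 184 ≡ 1, so λ ≡ 12·23 ≡ 32.
  x = λ² - 1 - 1 = 1024 - 2 ≡ 46; y = λ·(1 - 46) - 4 ≡ 20. → (46, 20)
3Q: (46, 20) + (1, 4). λ = (4 - 20)/(1 - 46) ≡ 45/16 mod 61. 16⁻¹ ≡ 42 (mod 61), so λ ≡ 60.
  x = λ² - 46 - 1 = 3600 - 47 ≡ 15; y = λ·(46 - 15) - 20 ≡ 10. → (15, 10)
4Q: (15, 10) + (1, 4). λ = (4 - 10)/(1 - 15) ≡ 55/47 mod 61. 47⁻¹ ≡ 13 (mod 61), so λ ≡ 44.
  x = λ² - 15 - 1 = 1936 - 16 ≡ 29; y = λ·(15 - 29) - 10 ≡ 45. → (29, 45)

(29, 45)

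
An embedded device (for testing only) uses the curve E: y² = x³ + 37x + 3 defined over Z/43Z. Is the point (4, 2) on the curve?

no

y² = 2² ≡ 4; x³ + 37x + 3 = 215 ≡ 0 (mod 43). 4 ≠ 0.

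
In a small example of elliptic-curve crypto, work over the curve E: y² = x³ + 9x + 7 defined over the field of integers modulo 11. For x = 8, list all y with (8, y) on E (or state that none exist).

x³ + 9x + 7 = 591 ≡ 8 (mod 11).
8 is a non-residue mod 11; no y exists.

none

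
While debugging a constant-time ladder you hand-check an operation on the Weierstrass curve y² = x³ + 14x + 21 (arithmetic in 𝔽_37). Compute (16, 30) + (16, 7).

O

The two points share x = 16 and their y-coordinates satisfy 30 + 7 ≡ 0 (mod 37), so they are inverses. Their sum is ∞.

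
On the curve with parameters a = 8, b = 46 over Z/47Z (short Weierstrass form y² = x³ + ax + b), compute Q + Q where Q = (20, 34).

(44, 29)

tangent at (20, 34): λ = (3·20² + 8)/(2·34) ≡ 33/21. 21⁻¹ ≡ 9 (mod 47) since 21·9 = 189 ≡ 1, so λ ≡ 33·9 ≡ 15.
  x = λ² - 20 - 20 = 225 - 40 ≡ 44; y = λ·(20 - 44) - 34 ≡ 29. → (44, 29)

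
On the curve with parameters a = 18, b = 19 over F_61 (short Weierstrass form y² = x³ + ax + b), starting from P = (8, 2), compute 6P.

Repeated addition: build up to 6P.
2P: tangent at (8, 2): λ = (3·8² + 18)/(2·2) ≡ 27/4. 4⁻¹ ≡ 46 (mod 61), so λ ≡ 27·46 ≡ 22.
  x = λ² - 8 - 8 = 484 - 16 ≡ 41; y = λ·(8 - 41) - 2 ≡ 4. → (41, 4)
3P: (41, 4) + (8, 2). λ = (2 - 4)/(8 - 41) ≡ 59/28 mod 61. 28⁻¹ ≡ 24 (mod 61), so λ ≡ 13.
  x = λ² - 41 - 8 = 169 - 49 ≡ 59; y = λ·(41 - 59) - 4 ≡ 6. → (59, 6)
4P: (59, 6) + (8, 2). λ = (2 - 6)/(8 - 59) ≡ 57/10 mod 61. 10⁻¹ ≡ 55 (mod 61), so λ ≡ 24.
  x = λ² - 59 - 8 = 576 - 67 ≡ 21; y = λ·(59 - 21) - 6 ≡ 52. → (21, 52)
5P: (21, 52) + (8, 2). λ = (2 - 52)/(8 - 21) ≡ 11/48 mod 61. 48⁻¹ ≡ 14 (mod 61), so λ ≡ 32.
  x = λ² - 21 - 8 = 1024 - 29 ≡ 19; y = λ·(21 - 19) - 52 ≡ 12. → (19, 12)
6P: (19, 12) + (8, 2). λ = (2 - 12)/(8 - 19) ≡ 51/50 mod 61. 50⁻¹ ≡ 11 (mod 61), so λ ≡ 12.
  x = λ² - 19 - 8 = 144 - 27 ≡ 56; y = λ·(19 - 56) - 12 ≡ 32. → (56, 32)

(56, 32)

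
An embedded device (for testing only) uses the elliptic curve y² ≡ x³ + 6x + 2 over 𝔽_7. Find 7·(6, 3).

Write Q = (6, 3).
Repeated addition: build up to 7Q.
2Q: tangent at (6, 3): λ = (3·6² + 6)/(2·3) ≡ 2/6. 6⁻¹ ≡ 6 (mod 7), so λ ≡ 2·6 ≡ 5.
  x = λ² - 6 - 6 = 25 - 12 ≡ 6; y = λ·(6 - 6) - 3 ≡ 4. → (6, 4)
3Q: (6, 4) + (6, 3): same x and y₁ ≡ -y₂, so the sum is 𝒪.
4Q: 𝒪 + (6, 3) = (6, 3) (identity).
5Q: tangent at (6, 3): λ = (3·6² + 6)/(2·3) ≡ 2/6. 6⁻¹ ≡ 6 (mod 7) since 6·6 = 36 ≡ 1, so λ ≡ 2·6 ≡ 5.
  x = λ² - 6 - 6 = 25 - 12 ≡ 6; y = λ·(6 - 6) - 3 ≡ 4. → (6, 4)
6Q: (6, 4) + (6, 3): same x and y₁ ≡ -y₂, so the sum is 𝒪.
7Q: 𝒪 + (6, 3) = (6, 3) (identity).

(6, 3)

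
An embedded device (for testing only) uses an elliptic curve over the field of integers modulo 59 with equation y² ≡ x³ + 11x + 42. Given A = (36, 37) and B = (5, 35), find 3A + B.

(42, 55)

First 3A:
Repeated addition: build up to 3A.
2A: tangent at (36, 37): λ = (3·36² + 11)/(2·37) ≡ 5/15. 15⁻¹ ≡ 4 (mod 59), so λ ≡ 5·4 ≡ 20.
  x = λ² - 36 - 36 = 400 - 72 ≡ 33; y = λ·(36 - 33) - 37 ≡ 23. → (33, 23)
3A: (33, 23) + (36, 37). λ = (37 - 23)/(36 - 33) ≡ 14/3 mod 59. 3⁻¹ ≡ 20 (mod 59), so λ ≡ 44.
  x = λ² - 33 - 36 = 1936 - 69 ≡ 38; y = λ·(33 - 38) - 23 ≡ 52. → (38, 52)
3A = (38, 52).
Finally 3A + B:
(38, 52) + (5, 35). λ = (35 - 52)/(5 - 38) ≡ 42/26 mod 59. 26⁻¹ ≡ 25 (mod 59), so λ ≡ 47.
  x = λ² - 38 - 5 = 2209 - 43 ≡ 42; y = λ·(38 - 42) - 52 ≡ 55. → (42, 55)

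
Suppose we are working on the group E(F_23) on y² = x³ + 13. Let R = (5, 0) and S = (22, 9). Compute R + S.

(5, 0) + (22, 9). λ = (9 - 0)/(22 - 5) ≡ 9/17 mod 23. 17⁻¹ ≡ 19 (mod 23), so λ ≡ 10.
  x = λ² - 5 - 22 = 100 - 27 ≡ 4; y = λ·(5 - 4) - 0 ≡ 10. → (4, 10)

(4, 10)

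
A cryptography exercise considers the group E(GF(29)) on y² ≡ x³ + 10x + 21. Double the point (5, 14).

(23, 8)

tangent at (5, 14): λ = (3·5² + 10)/(2·14) ≡ 27/28. 28⁻¹ ≡ 28 (mod 29) since 28·28 = 784 ≡ 1, so λ ≡ 27·28 ≡ 2.
  x = λ² - 5 - 5 = 4 - 10 ≡ 23; y = λ·(5 - 23) - 14 ≡ 8. → (23, 8)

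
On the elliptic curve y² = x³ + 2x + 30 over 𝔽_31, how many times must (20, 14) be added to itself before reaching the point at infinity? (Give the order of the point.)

2P: tangent at (20, 14): λ = (3·20² + 2)/(2·14) ≡ 24/28. 28⁻¹ ≡ 10 (mod 31), so λ ≡ 24·10 ≡ 23.
  x = λ² - 20 - 20 = 529 - 40 ≡ 24; y = λ·(20 - 24) - 14 ≡ 18. → (24, 18)
3P: (24, 18) + (20, 14). λ = (14 - 18)/(20 - 24) ≡ 27/27 mod 31. 27⁻¹ ≡ 23 (mod 31) since 27·23 = 621 ≡ 1, so λ ≡ 1.
  x = λ² - 24 - 20 = 1 - 44 ≡ 19; y = λ·(24 - 19) - 18 ≡ 18. → (19, 18)
4P: (19, 18) + (20, 14). λ = (14 - 18)/(20 - 19) ≡ 27/1 mod 31. 1⁻¹ ≡ 1 (mod 31), so λ ≡ 27.
  x = λ² - 19 - 20 = 729 - 39 ≡ 8; y = λ·(19 - 8) - 18 ≡ 0. → (8, 0)
5P: (8, 0) + (20, 14). λ = (14 - 0)/(20 - 8) ≡ 14/12 mod 31. 12⁻¹ ≡ 13 (mod 31) since 12·13 = 156 ≡ 1, so λ ≡ 27.
  x = λ² - 8 - 20 = 729 - 28 ≡ 19; y = λ·(8 - 19) - 0 ≡ 13. → (19, 13)
6P: (19, 13) + (20, 14). λ = (14 - 13)/(20 - 19) ≡ 1/1 mod 31. 1⁻¹ ≡ 1 (mod 31), so λ ≡ 1.
  x = λ² - 19 - 20 = 1 - 39 ≡ 24; y = λ·(19 - 24) - 13 ≡ 13. → (24, 13)
7P: (24, 13) + (20, 14). λ = (14 - 13)/(20 - 24) ≡ 1/27 mod 31. 27⁻¹ ≡ 23 (mod 31), so λ ≡ 23.
  x = λ² - 24 - 20 = 529 - 44 ≡ 20; y = λ·(24 - 20) - 13 ≡ 17. → (20, 17)
8P: (20, 17) + (20, 14): same x and y₁ ≡ -y₂, so the sum is the point at infinity.
8P = the point at infinity, so the order is 8.

8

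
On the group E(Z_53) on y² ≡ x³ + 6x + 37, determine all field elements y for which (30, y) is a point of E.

x³ + 6x + 37 = 27217 ≡ 28 (mod 53).
Square roots of 28 mod 53: 9 and 44 (since 9² = 81 ≡ 28).

9, 44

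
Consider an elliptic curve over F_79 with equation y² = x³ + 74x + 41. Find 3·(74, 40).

Write G = (74, 40).
Repeated addition: build up to 3G.
2G: tangent at (74, 40): λ = (3·74² + 74)/(2·40) ≡ 70/1. 1⁻¹ ≡ 1 (mod 79), so λ ≡ 70·1 ≡ 70.
  x = λ² - 74 - 74 = 4900 - 148 ≡ 12; y = λ·(74 - 12) - 40 ≡ 34. → (12, 34)
3G: (12, 34) + (74, 40). λ = (40 - 34)/(74 - 12) ≡ 6/62 mod 79. 62⁻¹ ≡ 65 (mod 79), so λ ≡ 74.
  x = λ² - 12 - 74 = 5476 - 86 ≡ 18; y = λ·(12 - 18) - 34 ≡ 75. → (18, 75)

(18, 75)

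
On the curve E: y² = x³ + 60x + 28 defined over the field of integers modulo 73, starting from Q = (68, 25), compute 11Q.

(37, 7)

Double-and-add on 11 = (1011)₂. Start with Q = (68, 25) for the leading 1-bit.
double: tangent at (68, 25): λ = (3·68² + 60)/(2·25) ≡ 62/50. 50⁻¹ ≡ 19 (mod 73), so λ ≡ 62·19 ≡ 10.
  x = λ² - 68 - 68 = 100 - 136 ≡ 37; y = λ·(68 - 37) - 25 ≡ 66. → (37, 66)
double: tangent at (37, 66): λ = (3·37² + 60)/(2·66) ≡ 6/59. 59⁻¹ ≡ 26 (mod 73), so λ ≡ 6·26 ≡ 10.
  x = λ² - 37 - 37 = 100 - 74 ≡ 26; y = λ·(37 - 26) - 66 ≡ 44. → (26, 44)
add Q: (26, 44) + (68, 25). λ = (25 - 44)/(68 - 26) ≡ 54/42 mod 73. 42⁻¹ ≡ 40 (mod 73), so λ ≡ 43.
  x = λ² - 26 - 68 = 1849 - 94 ≡ 3; y = λ·(26 - 3) - 44 ≡ 69. → (3, 69)
double: tangent at (3, 69): λ = (3·3² + 60)/(2·69) ≡ 14/65. 65⁻¹ ≡ 9 (mod 73), so λ ≡ 14·9 ≡ 53.
  x = λ² - 3 - 3 = 2809 - 6 ≡ 29; y = λ·(3 - 29) - 69 ≡ 13. → (29, 13)
add Q: (29, 13) + (68, 25). λ = (25 - 13)/(68 - 29) ≡ 12/39 mod 73. 39⁻¹ ≡ 15 (mod 73) since 39·15 = 585 ≡ 1, so λ ≡ 34.
  x = λ² - 29 - 68 = 1156 - 97 ≡ 37; y = λ·(29 - 37) - 13 ≡ 7. → (37, 7)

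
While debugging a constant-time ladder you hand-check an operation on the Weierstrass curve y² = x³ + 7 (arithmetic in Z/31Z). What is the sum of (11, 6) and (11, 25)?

The two points share x = 11 and their y-coordinates satisfy 6 + 25 ≡ 0 (mod 31), so they are inverses. Their sum is O.

O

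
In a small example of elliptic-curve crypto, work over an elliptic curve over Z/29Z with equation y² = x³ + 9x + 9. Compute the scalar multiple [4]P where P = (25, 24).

O

Repeated addition: build up to 4P.
2P: tangent at (25, 24): λ = (3·25² + 9)/(2·24) ≡ 28/19. 19⁻¹ ≡ 26 (mod 29) since 19·26 = 494 ≡ 1, so λ ≡ 28·26 ≡ 3.
  x = λ² - 25 - 25 = 9 - 50 ≡ 17; y = λ·(25 - 17) - 24 ≡ 0. → (17, 0)
3P: (17, 0) + (25, 24). λ = (24 - 0)/(25 - 17) ≡ 24/8 mod 29. 8⁻¹ ≡ 11 (mod 29), so λ ≡ 3.
  x = λ² - 17 - 25 = 9 - 42 ≡ 25; y = λ·(17 - 25) - 0 ≡ 5. → (25, 5)
4P: (25, 5) + (25, 24): same x and y₁ ≡ -y₂, so the sum is ∞.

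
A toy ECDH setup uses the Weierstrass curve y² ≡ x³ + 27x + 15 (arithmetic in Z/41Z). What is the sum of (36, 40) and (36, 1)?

O

The two points share x = 36 and their y-coordinates satisfy 40 + 1 ≡ 0 (mod 41), so they are inverses. Their sum is O.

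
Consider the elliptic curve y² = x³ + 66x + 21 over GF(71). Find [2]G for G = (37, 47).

(5, 11)

tangent at (37, 47): λ = (3·37² + 66)/(2·47) ≡ 55/23. 23⁻¹ ≡ 34 (mod 71) since 23·34 = 782 ≡ 1, so λ ≡ 55·34 ≡ 24.
  x = λ² - 37 - 37 = 576 - 74 ≡ 5; y = λ·(37 - 5) - 47 ≡ 11. → (5, 11)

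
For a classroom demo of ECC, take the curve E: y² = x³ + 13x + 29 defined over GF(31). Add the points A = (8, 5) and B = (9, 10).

(8, 26)

(8, 5) + (9, 10). λ = (10 - 5)/(9 - 8) ≡ 5/1 mod 31. 1⁻¹ ≡ 1 (mod 31), so λ ≡ 5.
  x = λ² - 8 - 9 = 25 - 17 ≡ 8; y = λ·(8 - 8) - 5 ≡ 26. → (8, 26)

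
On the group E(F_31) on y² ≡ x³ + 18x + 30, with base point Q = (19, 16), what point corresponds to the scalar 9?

(1, 7)

Double-and-add on 9 = (1001)₂. Start with Q = (19, 16) for the leading 1-bit.
double: tangent at (19, 16): λ = (3·19² + 18)/(2·16) ≡ 16/1. 1⁻¹ ≡ 1 (mod 31), so λ ≡ 16·1 ≡ 16.
  x = λ² - 19 - 19 = 256 - 38 ≡ 1; y = λ·(19 - 1) - 16 ≡ 24. → (1, 24)
double: tangent at (1, 24): λ = (3·1² + 18)/(2·24) ≡ 21/17. 17⁻¹ ≡ 11 (mod 31), so λ ≡ 21·11 ≡ 14.
  x = λ² - 1 - 1 = 196 - 2 ≡ 8; y = λ·(1 - 8) - 24 ≡ 2. → (8, 2)
double: tangent at (8, 2): λ = (3·8² + 18)/(2·2) ≡ 24/4. 4⁻¹ ≡ 8 (mod 31), so λ ≡ 24·8 ≡ 6.
  x = λ² - 8 - 8 = 36 - 16 ≡ 20; y = λ·(8 - 20) - 2 ≡ 19. → (20, 19)
add Q: (20, 19) + (19, 16). λ = (16 - 19)/(19 - 20) ≡ 28/30 mod 31. 30⁻¹ ≡ 30 (mod 31), so λ ≡ 3.
  x = λ² - 20 - 19 = 9 - 39 ≡ 1; y = λ·(20 - 1) - 19 ≡ 7. → (1, 7)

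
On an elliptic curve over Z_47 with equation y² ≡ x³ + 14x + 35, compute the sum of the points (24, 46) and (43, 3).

(4, 25)

(24, 46) + (43, 3). λ = (3 - 46)/(43 - 24) ≡ 4/19 mod 47. 19⁻¹ ≡ 5 (mod 47), so λ ≡ 20.
  x = λ² - 24 - 43 = 400 - 67 ≡ 4; y = λ·(24 - 4) - 46 ≡ 25. → (4, 25)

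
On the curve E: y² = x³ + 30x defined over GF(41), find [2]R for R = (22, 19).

tangent at (22, 19): λ = (3·22² + 30)/(2·19) ≡ 6/38. 38⁻¹ ≡ 27 (mod 41) since 38·27 = 1026 ≡ 1, so λ ≡ 6·27 ≡ 39.
  x = λ² - 22 - 22 = 1521 - 44 ≡ 1; y = λ·(22 - 1) - 19 ≡ 21. → (1, 21)

(1, 21)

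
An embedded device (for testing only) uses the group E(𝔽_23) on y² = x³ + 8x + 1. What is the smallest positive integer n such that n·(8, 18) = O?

6

2P: tangent at (8, 18): λ = (3·8² + 8)/(2·18) ≡ 16/13. 13⁻¹ ≡ 16 (mod 23), so λ ≡ 16·16 ≡ 3.
  x = λ² - 8 - 8 = 9 - 16 ≡ 16; y = λ·(8 - 16) - 18 ≡ 4. → (16, 4)
3P: (16, 4) + (8, 18). λ = (18 - 4)/(8 - 16) ≡ 14/15 mod 23. 15⁻¹ ≡ 20 (mod 23) since 15·20 = 300 ≡ 1, so λ ≡ 4.
  x = λ² - 16 - 8 = 16 - 24 ≡ 15; y = λ·(16 - 15) - 4 ≡ 0. → (15, 0)
4P: (15, 0) + (8, 18). λ = (18 - 0)/(8 - 15) ≡ 18/16 mod 23. 16⁻¹ ≡ 13 (mod 23) since 16·13 = 208 ≡ 1, so λ ≡ 4.
  x = λ² - 15 - 8 = 16 - 23 ≡ 16; y = λ·(15 - 16) - 0 ≡ 19. → (16, 19)
5P: (16, 19) + (8, 18). λ = (18 - 19)/(8 - 16) ≡ 22/15 mod 23. 15⁻¹ ≡ 20 (mod 23) since 15·20 = 300 ≡ 1, so λ ≡ 3.
  x = λ² - 16 - 8 = 9 - 24 ≡ 8; y = λ·(16 - 8) - 19 ≡ 5. → (8, 5)
6P: (8, 5) + (8, 18): same x and y₁ ≡ -y₂, so the sum is O.
6P = O, so the order is 6.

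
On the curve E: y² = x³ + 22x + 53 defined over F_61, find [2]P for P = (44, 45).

(43, 13)

tangent at (44, 45): λ = (3·44² + 22)/(2·45) ≡ 35/29. 29⁻¹ ≡ 40 (mod 61), so λ ≡ 35·40 ≡ 58.
  x = λ² - 44 - 44 = 3364 - 88 ≡ 43; y = λ·(44 - 43) - 45 ≡ 13. → (43, 13)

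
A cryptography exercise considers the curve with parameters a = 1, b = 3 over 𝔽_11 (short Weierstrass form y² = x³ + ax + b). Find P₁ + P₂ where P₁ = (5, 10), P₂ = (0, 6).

(4, 4)

(5, 10) + (0, 6). λ = (6 - 10)/(0 - 5) ≡ 7/6 mod 11. 6⁻¹ ≡ 2 (mod 11), so λ ≡ 3.
  x = λ² - 5 - 0 = 9 - 5 ≡ 4; y = λ·(5 - 4) - 10 ≡ 4. → (4, 4)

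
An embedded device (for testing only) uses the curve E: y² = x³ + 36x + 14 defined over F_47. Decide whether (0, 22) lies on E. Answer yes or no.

yes

y² = 22² ≡ 14; x³ + 36x + 14 = 14 ≡ 14 (mod 47). 14 = 14.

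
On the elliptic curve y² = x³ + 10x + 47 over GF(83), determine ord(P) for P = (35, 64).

2P: tangent at (35, 64): λ = (3·35² + 10)/(2·64) ≡ 33/45. 45⁻¹ ≡ 24 (mod 83), so λ ≡ 33·24 ≡ 45.
  x = λ² - 35 - 35 = 2025 - 70 ≡ 46; y = λ·(35 - 46) - 64 ≡ 22. → (46, 22)
3P: (46, 22) + (35, 64). λ = (64 - 22)/(35 - 46) ≡ 42/72 mod 83. 72⁻¹ ≡ 15 (mod 83) since 72·15 = 1080 ≡ 1, so λ ≡ 49.
  x = λ² - 46 - 35 = 2401 - 81 ≡ 79; y = λ·(46 - 79) - 22 ≡ 21. → (79, 21)
4P: (79, 21) + (35, 64). λ = (64 - 21)/(35 - 79) ≡ 43/39 mod 83. 39⁻¹ ≡ 66 (mod 83) since 39·66 = 2574 ≡ 1, so λ ≡ 16.
  x = λ² - 79 - 35 = 256 - 114 ≡ 59; y = λ·(79 - 59) - 21 ≡ 50. → (59, 50)
5P: (59, 50) + (35, 64). λ = (64 - 50)/(35 - 59) ≡ 14/59 mod 83. 59⁻¹ ≡ 38 (mod 83) since 59·38 = 2242 ≡ 1, so λ ≡ 34.
  x = λ² - 59 - 35 = 1156 - 94 ≡ 66; y = λ·(59 - 66) - 50 ≡ 44. → (66, 44)
6P: (66, 44) + (35, 64). λ = (64 - 44)/(35 - 66) ≡ 20/52 mod 83. 52⁻¹ ≡ 8 (mod 83), so λ ≡ 77.
  x = λ² - 66 - 35 = 5929 - 101 ≡ 18; y = λ·(66 - 18) - 44 ≡ 0. → (18, 0)
7P: (18, 0) + (35, 64). λ = (64 - 0)/(35 - 18) ≡ 64/17 mod 83. 17⁻¹ ≡ 44 (mod 83) since 17·44 = 748 ≡ 1, so λ ≡ 77.
  x = λ² - 18 - 35 = 5929 - 53 ≡ 66; y = λ·(18 - 66) - 0 ≡ 39. → (66, 39)
8P: (66, 39) + (35, 64). λ = (64 - 39)/(35 - 66) ≡ 25/52 mod 83. 52⁻¹ ≡ 8 (mod 83), so λ ≡ 34.
  x = λ² - 66 - 35 = 1156 - 101 ≡ 59; y = λ·(66 - 59) - 39 ≡ 33. → (59, 33)
9P: (59, 33) + (35, 64). λ = (64 - 33)/(35 - 59) ≡ 31/59 mod 83. 59⁻¹ ≡ 38 (mod 83), so λ ≡ 16.
  x = λ² - 59 - 35 = 256 - 94 ≡ 79; y = λ·(59 - 79) - 33 ≡ 62. → (79, 62)
10P: (79, 62) + (35, 64). λ = (64 - 62)/(35 - 79) ≡ 2/39 mod 83. 39⁻¹ ≡ 66 (mod 83) since 39·66 = 2574 ≡ 1, so λ ≡ 49.
  x = λ² - 79 - 35 = 2401 - 114 ≡ 46; y = λ·(79 - 46) - 62 ≡ 61. → (46, 61)
11P: (46, 61) + (35, 64). λ = (64 - 61)/(35 - 46) ≡ 3/72 mod 83. 72⁻¹ ≡ 15 (mod 83), so λ ≡ 45.
  x = λ² - 46 - 35 = 2025 - 81 ≡ 35; y = λ·(46 - 35) - 61 ≡ 19. → (35, 19)
12P: (35, 19) + (35, 64): same x and y₁ ≡ -y₂, so the sum is O.
12P = O, so the order is 12.

12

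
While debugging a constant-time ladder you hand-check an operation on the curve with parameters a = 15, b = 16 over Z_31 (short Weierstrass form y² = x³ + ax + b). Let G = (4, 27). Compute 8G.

Repeated addition: build up to 8G.
2G: tangent at (4, 27): λ = (3·4² + 15)/(2·27) ≡ 1/23. 23⁻¹ ≡ 27 (mod 31), so λ ≡ 1·27 ≡ 27.
  x = λ² - 4 - 4 = 729 - 8 ≡ 8; y = λ·(4 - 8) - 27 ≡ 20. → (8, 20)
3G: (8, 20) + (4, 27). λ = (27 - 20)/(4 - 8) ≡ 7/27 mod 31. 27⁻¹ ≡ 23 (mod 31), so λ ≡ 6.
  x = λ² - 8 - 4 = 36 - 12 ≡ 24; y = λ·(8 - 24) - 20 ≡ 8. → (24, 8)
4G: (24, 8) + (4, 27). λ = (27 - 8)/(4 - 24) ≡ 19/11 mod 31. 11⁻¹ ≡ 17 (mod 31), so λ ≡ 13.
  x = λ² - 24 - 4 = 169 - 28 ≡ 17; y = λ·(24 - 17) - 8 ≡ 21. → (17, 21)
5G: (17, 21) + (4, 27). λ = (27 - 21)/(4 - 17) ≡ 6/18 mod 31. 18⁻¹ ≡ 19 (mod 31), so λ ≡ 21.
  x = λ² - 17 - 4 = 441 - 21 ≡ 17; y = λ·(17 - 17) - 21 ≡ 10. → (17, 10)
6G: (17, 10) + (4, 27). λ = (27 - 10)/(4 - 17) ≡ 17/18 mod 31. 18⁻¹ ≡ 19 (mod 31), so λ ≡ 13.
  x = λ² - 17 - 4 = 169 - 21 ≡ 24; y = λ·(17 - 24) - 10 ≡ 23. → (24, 23)
7G: (24, 23) + (4, 27). λ = (27 - 23)/(4 - 24) ≡ 4/11 mod 31. 11⁻¹ ≡ 17 (mod 31), so λ ≡ 6.
  x = λ² - 24 - 4 = 36 - 28 ≡ 8; y = λ·(24 - 8) - 23 ≡ 11. → (8, 11)
8G: (8, 11) + (4, 27). λ = (27 - 11)/(4 - 8) ≡ 16/27 mod 31. 27⁻¹ ≡ 23 (mod 31), so λ ≡ 27.
  x = λ² - 8 - 4 = 729 - 12 ≡ 4; y = λ·(8 - 4) - 11 ≡ 4. → (4, 4)

(4, 4)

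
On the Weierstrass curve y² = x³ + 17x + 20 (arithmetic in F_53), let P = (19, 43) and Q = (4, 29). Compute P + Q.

(41, 46)

(19, 43) + (4, 29). λ = (29 - 43)/(4 - 19) ≡ 39/38 mod 53. 38⁻¹ ≡ 7 (mod 53) since 38·7 = 266 ≡ 1, so λ ≡ 8.
  x = λ² - 19 - 4 = 64 - 23 ≡ 41; y = λ·(19 - 41) - 43 ≡ 46. → (41, 46)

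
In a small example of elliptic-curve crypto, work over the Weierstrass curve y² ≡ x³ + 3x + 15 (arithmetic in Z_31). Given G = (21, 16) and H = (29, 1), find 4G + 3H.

First 4G:
Double-and-add on 4 = (100)₂. Start with G = (21, 16) for the leading 1-bit.
double: tangent at (21, 16): λ = (3·21² + 3)/(2·16) ≡ 24/1. 1⁻¹ ≡ 1 (mod 31), so λ ≡ 24·1 ≡ 24.
  x = λ² - 21 - 21 = 576 - 42 ≡ 7; y = λ·(21 - 7) - 16 ≡ 10. → (7, 10)
double: tangent at (7, 10): λ = (3·7² + 3)/(2·10) ≡ 26/20. 20⁻¹ ≡ 14 (mod 31) since 20·14 = 280 ≡ 1, so λ ≡ 26·14 ≡ 23.
  x = λ² - 7 - 7 = 529 - 14 ≡ 19; y = λ·(7 - 19) - 10 ≡ 24. → (19, 24)
4G = (19, 24).
Next 3H:
Repeated addition: build up to 3H.
2H: tangent at (29, 1): λ = (3·29² + 3)/(2·1) ≡ 15/2. 2⁻¹ ≡ 16 (mod 31), so λ ≡ 15·16 ≡ 23.
  x = λ² - 29 - 29 = 529 - 58 ≡ 6; y = λ·(29 - 6) - 1 ≡ 1. → (6, 1)
3H: (6, 1) + (29, 1). λ = (1 - 1)/(29 - 6) ≡ 0/23 mod 31. 23⁻¹ ≡ 27 (mod 31), so λ ≡ 0.
  x = λ² - 6 - 29 = 0 - 35 ≡ 27; y = λ·(6 - 27) - 1 ≡ 30. → (27, 30)
3H = (27, 30).
Finally 4G + 3H:
(19, 24) + (27, 30). λ = (30 - 24)/(27 - 19) ≡ 6/8 mod 31. 8⁻¹ ≡ 4 (mod 31), so λ ≡ 24.
  x = λ² - 19 - 27 = 576 - 46 ≡ 3; y = λ·(19 - 3) - 24 ≡ 19. → (3, 19)

(3, 19)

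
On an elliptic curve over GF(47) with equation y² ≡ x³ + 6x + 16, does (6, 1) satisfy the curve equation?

no

y² = 1² ≡ 1; x³ + 6x + 16 = 268 ≡ 33 (mod 47). 1 ≠ 33.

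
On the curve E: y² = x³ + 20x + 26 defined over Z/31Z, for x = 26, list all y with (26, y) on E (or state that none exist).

x³ + 20x + 26 = 18122 ≡ 18 (mod 31).
Square roots of 18 mod 31: 7 and 24 (since 7² = 49 ≡ 18).

7, 24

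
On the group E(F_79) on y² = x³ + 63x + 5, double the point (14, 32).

(67, 72)

tangent at (14, 32): λ = (3·14² + 63)/(2·32) ≡ 19/64. 64⁻¹ ≡ 21 (mod 79) since 64·21 = 1344 ≡ 1, so λ ≡ 19·21 ≡ 4.
  x = λ² - 14 - 14 = 16 - 28 ≡ 67; y = λ·(14 - 67) - 32 ≡ 72. → (67, 72)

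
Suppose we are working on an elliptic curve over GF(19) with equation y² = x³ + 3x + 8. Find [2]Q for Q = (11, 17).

(14, 1)

tangent at (11, 17): λ = (3·11² + 3)/(2·17) ≡ 5/15. 15⁻¹ ≡ 14 (mod 19), so λ ≡ 5·14 ≡ 13.
  x = λ² - 11 - 11 = 169 - 22 ≡ 14; y = λ·(11 - 14) - 17 ≡ 1. → (14, 1)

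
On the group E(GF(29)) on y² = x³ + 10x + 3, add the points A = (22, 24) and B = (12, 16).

(20, 24)

(22, 24) + (12, 16). λ = (16 - 24)/(12 - 22) ≡ 21/19 mod 29. 19⁻¹ ≡ 26 (mod 29) since 19·26 = 494 ≡ 1, so λ ≡ 24.
  x = λ² - 22 - 12 = 576 - 34 ≡ 20; y = λ·(22 - 20) - 24 ≡ 24. → (20, 24)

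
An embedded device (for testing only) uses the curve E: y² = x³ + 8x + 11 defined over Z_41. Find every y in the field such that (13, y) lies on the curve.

4, 37

x³ + 8x + 11 = 2312 ≡ 16 (mod 41).
Square roots of 16 mod 41: 4 and 37 (since 4² = 16 ≡ 16).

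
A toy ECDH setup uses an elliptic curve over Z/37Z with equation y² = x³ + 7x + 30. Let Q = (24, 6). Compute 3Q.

(27, 12)

Repeated addition: build up to 3Q.
2Q: tangent at (24, 6): λ = (3·24² + 7)/(2·6) ≡ 33/12. 12⁻¹ ≡ 34 (mod 37), so λ ≡ 33·34 ≡ 12.
  x = λ² - 24 - 24 = 144 - 48 ≡ 22; y = λ·(24 - 22) - 6 ≡ 18. → (22, 18)
3Q: (22, 18) + (24, 6). λ = (6 - 18)/(24 - 22) ≡ 25/2 mod 37. 2⁻¹ ≡ 19 (mod 37), so λ ≡ 31.
  x = λ² - 22 - 24 = 961 - 46 ≡ 27; y = λ·(22 - 27) - 18 ≡ 12. → (27, 12)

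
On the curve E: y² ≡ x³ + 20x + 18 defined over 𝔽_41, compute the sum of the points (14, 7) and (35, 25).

(14, 7) + (35, 25). λ = (25 - 7)/(35 - 14) ≡ 18/21 mod 41. 21⁻¹ ≡ 2 (mod 41), so λ ≡ 36.
  x = λ² - 14 - 35 = 1296 - 49 ≡ 17; y = λ·(14 - 17) - 7 ≡ 8. → (17, 8)

(17, 8)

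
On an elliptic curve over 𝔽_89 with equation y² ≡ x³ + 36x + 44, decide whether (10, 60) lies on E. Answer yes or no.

no

y² = 60² ≡ 40; x³ + 36x + 44 = 1404 ≡ 69 (mod 89). 40 ≠ 69.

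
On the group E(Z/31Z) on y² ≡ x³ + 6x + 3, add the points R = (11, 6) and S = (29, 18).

(19, 30)

(11, 6) + (29, 18). λ = (18 - 6)/(29 - 11) ≡ 12/18 mod 31. 18⁻¹ ≡ 19 (mod 31), so λ ≡ 11.
  x = λ² - 11 - 29 = 121 - 40 ≡ 19; y = λ·(11 - 19) - 6 ≡ 30. → (19, 30)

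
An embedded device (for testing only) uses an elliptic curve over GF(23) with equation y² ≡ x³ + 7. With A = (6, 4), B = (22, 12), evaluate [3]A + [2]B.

First 3A:
Repeated addition: build up to 3A.
2A: tangent at (6, 4): λ = (3·6² + 0)/(2·4) ≡ 16/8. 8⁻¹ ≡ 3 (mod 23), so λ ≡ 16·3 ≡ 2.
  x = λ² - 6 - 6 = 4 - 12 ≡ 15; y = λ·(6 - 15) - 4 ≡ 1. → (15, 1)
3A: (15, 1) + (6, 4). λ = (4 - 1)/(6 - 15) ≡ 3/14 mod 23. 14⁻¹ ≡ 5 (mod 23), so λ ≡ 15.
  x = λ² - 15 - 6 = 225 - 21 ≡ 20; y = λ·(15 - 20) - 1 ≡ 16. → (20, 16)
3A = (20, 16).
Next 2B:
Repeated addition: build up to 2B.
2B: tangent at (22, 12): λ = (3·22² + 0)/(2·12) ≡ 3/1. 1⁻¹ ≡ 1 (mod 23), so λ ≡ 3·1 ≡ 3.
  x = λ² - 22 - 22 = 9 - 44 ≡ 11; y = λ·(22 - 11) - 12 ≡ 21. → (11, 21)
2B = (11, 21).
Finally 3A + 2B:
(20, 16) + (11, 21). λ = (21 - 16)/(11 - 20) ≡ 5/14 mod 23. 14⁻¹ ≡ 5 (mod 23), so λ ≡ 2.
  x = λ² - 20 - 11 = 4 - 31 ≡ 19; y = λ·(20 - 19) - 16 ≡ 9. → (19, 9)

(19, 9)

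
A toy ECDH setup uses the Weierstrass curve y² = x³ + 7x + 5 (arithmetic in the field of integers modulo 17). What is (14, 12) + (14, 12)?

tangent at (14, 12): λ = (3·14² + 7)/(2·12) ≡ 0/7. 7⁻¹ ≡ 5 (mod 17), so λ ≡ 0·5 ≡ 0.
  x = λ² - 14 - 14 = 0 - 28 ≡ 6; y = λ·(14 - 6) - 12 ≡ 5. → (6, 5)

(6, 5)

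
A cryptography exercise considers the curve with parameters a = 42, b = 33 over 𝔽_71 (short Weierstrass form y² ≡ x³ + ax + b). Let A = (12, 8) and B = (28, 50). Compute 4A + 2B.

First 4A:
Double-and-add on 4 = (100)₂. Start with A = (12, 8) for the leading 1-bit.
double: tangent at (12, 8): λ = (3·12² + 42)/(2·8) ≡ 48/16. 16⁻¹ ≡ 40 (mod 71) since 16·40 = 640 ≡ 1, so λ ≡ 48·40 ≡ 3.
  x = λ² - 12 - 12 = 9 - 24 ≡ 56; y = λ·(12 - 56) - 8 ≡ 2. → (56, 2)
double: tangent at (56, 2): λ = (3·56² + 42)/(2·2) ≡ 7/4. 4⁻¹ ≡ 18 (mod 71), so λ ≡ 7·18 ≡ 55.
  x = λ² - 56 - 56 = 3025 - 112 ≡ 2; y = λ·(56 - 2) - 2 ≡ 57. → (2, 57)
4A = (2, 57).
Next 2B:
Repeated addition: build up to 2B.
2B: tangent at (28, 50): λ = (3·28² + 42)/(2·50) ≡ 51/29. 29⁻¹ ≡ 49 (mod 71) since 29·49 = 1421 ≡ 1, so λ ≡ 51·49 ≡ 14.
  x = λ² - 28 - 28 = 196 - 56 ≡ 69; y = λ·(28 - 69) - 50 ≡ 15. → (69, 15)
2B = (69, 15).
Finally 4A + 2B:
(2, 57) + (69, 15). λ = (15 - 57)/(69 - 2) ≡ 29/67 mod 71. 67⁻¹ ≡ 53 (mod 71) since 67·53 = 3551 ≡ 1, so λ ≡ 46.
  x = λ² - 2 - 69 = 2116 - 71 ≡ 57; y = λ·(2 - 57) - 57 ≡ 40. → (57, 40)

(57, 40)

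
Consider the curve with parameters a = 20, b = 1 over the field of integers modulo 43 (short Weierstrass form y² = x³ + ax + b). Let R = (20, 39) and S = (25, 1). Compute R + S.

(20, 39) + (25, 1). λ = (1 - 39)/(25 - 20) ≡ 5/5 mod 43. 5⁻¹ ≡ 26 (mod 43) since 5·26 = 130 ≡ 1, so λ ≡ 1.
  x = λ² - 20 - 25 = 1 - 45 ≡ 42; y = λ·(20 - 42) - 39 ≡ 25. → (42, 25)

(42, 25)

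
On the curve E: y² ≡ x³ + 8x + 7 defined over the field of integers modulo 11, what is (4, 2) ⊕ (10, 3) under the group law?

(4, 2) + (10, 3). λ = (3 - 2)/(10 - 4) ≡ 1/6 mod 11. 6⁻¹ ≡ 2 (mod 11) since 6·2 = 12 ≡ 1, so λ ≡ 2.
  x = λ² - 4 - 10 = 4 - 14 ≡ 1; y = λ·(4 - 1) - 2 ≡ 4. → (1, 4)

(1, 4)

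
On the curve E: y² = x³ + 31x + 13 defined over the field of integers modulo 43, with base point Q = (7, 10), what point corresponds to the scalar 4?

Double-and-add on 4 = (100)₂. Start with Q = (7, 10) for the leading 1-bit.
double: tangent at (7, 10): λ = (3·7² + 31)/(2·10) ≡ 6/20. 20⁻¹ ≡ 28 (mod 43), so λ ≡ 6·28 ≡ 39.
  x = λ² - 7 - 7 = 1521 - 14 ≡ 2; y = λ·(7 - 2) - 10 ≡ 13. → (2, 13)
double: tangent at (2, 13): λ = (3·2² + 31)/(2·13) ≡ 0/26. 26⁻¹ ≡ 5 (mod 43), so λ ≡ 0·5 ≡ 0.
  x = λ² - 2 - 2 = 0 - 4 ≡ 39; y = λ·(2 - 39) - 13 ≡ 30. → (39, 30)

(39, 30)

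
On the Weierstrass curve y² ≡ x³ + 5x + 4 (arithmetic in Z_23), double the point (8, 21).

tangent at (8, 21): λ = (3·8² + 5)/(2·21) ≡ 13/19. 19⁻¹ ≡ 17 (mod 23) since 19·17 = 323 ≡ 1, so λ ≡ 13·17 ≡ 14.
  x = λ² - 8 - 8 = 196 - 16 ≡ 19; y = λ·(8 - 19) - 21 ≡ 9. → (19, 9)

(19, 9)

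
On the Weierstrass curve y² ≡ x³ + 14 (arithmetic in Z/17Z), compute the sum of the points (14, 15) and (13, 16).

(14, 15) + (13, 16). λ = (16 - 15)/(13 - 14) ≡ 1/16 mod 17. 16⁻¹ ≡ 16 (mod 17) since 16·16 = 256 ≡ 1, so λ ≡ 16.
  x = λ² - 14 - 13 = 256 - 27 ≡ 8; y = λ·(14 - 8) - 15 ≡ 13. → (8, 13)

(8, 13)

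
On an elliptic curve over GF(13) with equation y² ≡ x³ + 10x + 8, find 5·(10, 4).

Write G = (10, 4).
Double-and-add on 5 = (101)₂. Start with G = (10, 4) for the leading 1-bit.
double: tangent at (10, 4): λ = (3·10² + 10)/(2·4) ≡ 11/8. 8⁻¹ ≡ 5 (mod 13), so λ ≡ 11·5 ≡ 3.
  x = λ² - 10 - 10 = 9 - 20 ≡ 2; y = λ·(10 - 2) - 4 ≡ 7. → (2, 7)
double: tangent at (2, 7): λ = (3·2² + 10)/(2·7) ≡ 9/1. 1⁻¹ ≡ 1 (mod 13) since 1·1 = 1 ≡ 1, so λ ≡ 9·1 ≡ 9.
  x = λ² - 2 - 2 = 81 - 4 ≡ 12; y = λ·(2 - 12) - 7 ≡ 7. → (12, 7)
add G: (12, 7) + (10, 4). λ = (4 - 7)/(10 - 12) ≡ 10/11 mod 13. 11⁻¹ ≡ 6 (mod 13), so λ ≡ 8.
  x = λ² - 12 - 10 = 64 - 22 ≡ 3; y = λ·(12 - 3) - 7 ≡ 0. → (3, 0)

(3, 0)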